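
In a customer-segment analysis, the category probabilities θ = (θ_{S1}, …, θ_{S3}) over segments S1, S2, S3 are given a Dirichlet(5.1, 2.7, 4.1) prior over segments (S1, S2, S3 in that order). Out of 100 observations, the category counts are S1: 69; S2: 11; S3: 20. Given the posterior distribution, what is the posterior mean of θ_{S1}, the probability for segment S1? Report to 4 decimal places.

0.6622

The Dirichlet prior is conjugate to the Multinomial likelihood: each posterior αⱼ = prior αⱼ + observed count nⱼ.
Posterior concentration: (74.1, 13.7, 24.1), total = 111.9.
E[θ_{S1}|data] = α_{S1}/Σα = 74.1/111.9 = 0.6622.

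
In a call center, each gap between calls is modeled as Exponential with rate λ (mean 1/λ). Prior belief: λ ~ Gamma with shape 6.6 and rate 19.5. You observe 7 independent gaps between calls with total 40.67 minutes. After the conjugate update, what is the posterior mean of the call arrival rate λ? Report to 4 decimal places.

With a Gamma(shape α, rate β) prior on the exponential rate λ, the posterior after n observations with total T = Σxᵢ is Gamma(α+n, β+T).
Posterior: Gamma(6.6+7, 19.5+40.67) = Gamma(13.6, 60.17).
Posterior mean of λ = α/β = 13.6/60.17 = 0.2260.

0.2260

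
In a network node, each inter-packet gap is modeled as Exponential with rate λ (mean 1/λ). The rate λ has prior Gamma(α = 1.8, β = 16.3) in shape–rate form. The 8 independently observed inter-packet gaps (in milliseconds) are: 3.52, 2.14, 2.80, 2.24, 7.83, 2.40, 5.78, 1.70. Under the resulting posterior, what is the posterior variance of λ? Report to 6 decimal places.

With a Gamma(shape α, rate β) prior on the exponential rate λ, the posterior after n observations with total T = Σxᵢ is Gamma(α+n, β+T).
Sum of observations T = 28.41 milliseconds; n = 8.
Posterior: Gamma(1.8+8, 16.3+28.41) = Gamma(9.8, 44.71).
Var = α/β² = 0.004902.

0.004902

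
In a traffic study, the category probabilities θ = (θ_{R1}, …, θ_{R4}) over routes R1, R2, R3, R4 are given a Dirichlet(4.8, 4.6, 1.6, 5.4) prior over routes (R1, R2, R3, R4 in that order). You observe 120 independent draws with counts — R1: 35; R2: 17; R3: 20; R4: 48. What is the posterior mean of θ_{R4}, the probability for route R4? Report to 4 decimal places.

0.3915

The Dirichlet prior is conjugate to the Multinomial likelihood: each posterior αⱼ = prior αⱼ + observed count nⱼ.
Posterior concentration: (39.8, 21.6, 21.6, 53.4), total = 136.4.
E[θ_{R4}|data] = α_{R4}/Σα = 53.4/136.4 = 0.3915.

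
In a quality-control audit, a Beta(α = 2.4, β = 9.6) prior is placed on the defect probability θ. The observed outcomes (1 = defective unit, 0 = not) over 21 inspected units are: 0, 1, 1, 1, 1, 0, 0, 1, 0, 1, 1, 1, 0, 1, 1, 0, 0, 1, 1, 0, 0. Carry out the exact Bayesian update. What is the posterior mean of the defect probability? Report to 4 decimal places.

The Beta prior is conjugate to a Binomial/Bernoulli likelihood; the update adds successes to α and failures to β.
Posterior: Beta(α+k, β+n−k) = Beta(2.4+12, 9.6+9) = Beta(14.4, 18.6).
Posterior mean = α/(α+β) = 14.4/33.0 = 0.4364.

0.4364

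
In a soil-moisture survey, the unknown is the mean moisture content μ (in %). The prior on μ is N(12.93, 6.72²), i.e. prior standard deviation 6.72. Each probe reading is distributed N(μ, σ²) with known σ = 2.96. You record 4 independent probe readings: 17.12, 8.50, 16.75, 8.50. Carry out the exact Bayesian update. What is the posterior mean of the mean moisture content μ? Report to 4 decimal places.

For Normal data with known variance σ², a Normal(μ₀, σ₀²) prior on μ is conjugate. Posterior precision = 1/σ₀² + n/σ²; posterior mean is the precision-weighted average of μ₀ and x̄.
Σxᵢ = 17.12 + 8.50 + 16.75 + 8.50 = 50.87, so n·x̄ = 50.87.
σ₀² = 6.72² = 45.1584, σ² = 2.96² = 8.7616; σ² + n·σ₀² = 8.7616 + 4·45.1584 = 189.3952.
Posterior mean = (μ₀/σ₀² + n·x̄/σ²)/(1/σ₀² + n/σ²) = (σ²·μ₀ + σ₀²·n·x̄)/(σ² + n·σ₀²) = (8.7616·12.93 + 45.1584·50.87)/189.3952 = 2410.495296/189.3952 = 12.7273.

12.7273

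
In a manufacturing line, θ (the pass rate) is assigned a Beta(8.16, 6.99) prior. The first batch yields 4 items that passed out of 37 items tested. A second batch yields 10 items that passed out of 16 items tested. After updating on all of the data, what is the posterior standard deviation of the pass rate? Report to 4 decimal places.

0.0563

The Beta prior is conjugate to a Binomial/Bernoulli likelihood; the update adds successes to α and failures to β.
After batch 1: Beta(8.16+4, 6.99+33) = Beta(12.16, 39.99).
After batch 2: Beta(12.16+10, 39.99+6) = Beta(22.16, 45.99).
Var = αβ/((α+β)²(α+β+1)) = 22.16·45.99/(68.15²·69.15) = 0.00317329; SD = √0.00317329 = 0.0563.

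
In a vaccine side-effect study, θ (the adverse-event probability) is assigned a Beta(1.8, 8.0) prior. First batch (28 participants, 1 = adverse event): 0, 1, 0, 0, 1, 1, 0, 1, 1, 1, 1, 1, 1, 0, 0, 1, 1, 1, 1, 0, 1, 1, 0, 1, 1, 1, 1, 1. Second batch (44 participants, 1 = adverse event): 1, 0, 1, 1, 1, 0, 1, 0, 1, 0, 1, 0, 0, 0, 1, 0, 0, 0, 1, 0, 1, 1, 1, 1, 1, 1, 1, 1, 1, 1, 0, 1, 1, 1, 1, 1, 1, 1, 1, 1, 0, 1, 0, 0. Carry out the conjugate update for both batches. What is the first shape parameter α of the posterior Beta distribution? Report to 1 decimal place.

50.8

The Beta prior is conjugate to a Binomial/Bernoulli likelihood; the update adds successes to α and failures to β.
After batch 1: Beta(1.8+20, 8.0+8) = Beta(21.8, 16.0).
After batch 2: Beta(21.8+29, 16.0+15) = Beta(50.8, 31.0).
Posterior α = 50.8.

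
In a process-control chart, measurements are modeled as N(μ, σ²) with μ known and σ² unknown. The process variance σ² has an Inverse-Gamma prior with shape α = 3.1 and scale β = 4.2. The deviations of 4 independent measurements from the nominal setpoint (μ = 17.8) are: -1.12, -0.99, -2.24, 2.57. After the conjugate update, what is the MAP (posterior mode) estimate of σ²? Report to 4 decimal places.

1.8243

With known mean μ and an Inverse-Gamma(α, β) prior on σ², the Normal likelihood is conjugate: posterior is Inv-Gamma(α + n/2, β + Σ(xᵢ−μ)²/2).
Σ(xᵢ−μ)² = (-1.12)² + (-0.99)² + (-2.24)² + (2.57)² = 13.8570.
Posterior: Inv-Gamma(3.1 + 4/2, 4.2 + 13.8570/2) = Inv-Gamma(5.10, 11.12850).
Mode = β/(α+1) = 11.12850/6.10 = 1.8243.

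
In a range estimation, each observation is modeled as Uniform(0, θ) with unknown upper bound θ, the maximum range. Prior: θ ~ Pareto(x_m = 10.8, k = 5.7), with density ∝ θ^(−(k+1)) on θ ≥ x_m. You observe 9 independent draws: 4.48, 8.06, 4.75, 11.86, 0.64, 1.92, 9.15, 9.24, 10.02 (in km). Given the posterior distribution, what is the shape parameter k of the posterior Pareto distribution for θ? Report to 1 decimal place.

A Pareto(scale x_m, shape k) prior on the upper bound θ of Uniform(0, θ) is conjugate: posterior is Pareto(max(x_m, max xᵢ), k + n).
Sample maximum = 11.86; prior scale x_m = 10.8 → posterior scale = max = 11.86.
Posterior shape = 5.7 + 9 = 14.7.
Posterior shape k = 14.7.

14.7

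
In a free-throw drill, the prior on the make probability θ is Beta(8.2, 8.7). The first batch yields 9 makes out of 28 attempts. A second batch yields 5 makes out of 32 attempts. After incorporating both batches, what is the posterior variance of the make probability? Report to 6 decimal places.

The Beta prior is conjugate to a Binomial/Bernoulli likelihood; the update adds successes to α and failures to β.
After batch 1: Beta(8.2+9, 8.7+19) = Beta(17.2, 27.7).
After batch 2: Beta(17.2+5, 27.7+27) = Beta(22.2, 54.7).
Var = αβ/((α+β)²(α+β+1)) = 22.2·54.7/(76.9²·77.9) = 0.002636.

0.002636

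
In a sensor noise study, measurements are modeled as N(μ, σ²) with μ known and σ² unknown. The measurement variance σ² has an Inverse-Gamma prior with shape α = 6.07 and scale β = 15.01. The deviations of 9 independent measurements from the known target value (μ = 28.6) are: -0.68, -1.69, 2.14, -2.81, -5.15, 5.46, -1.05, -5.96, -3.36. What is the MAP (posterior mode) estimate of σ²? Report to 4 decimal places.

6.4850

With known mean μ and an Inverse-Gamma(α, β) prior on σ², the Normal likelihood is conjugate: posterior is Inv-Gamma(α + n/2, β + Σ(xᵢ−μ)²/2).
Σ(xᵢ−μ)² = (-0.68)² + (-1.69)² + (2.14)² + (-2.81)² + (-5.15)² + (5.46)² + (-1.05)² + (-5.96)² + (-3.36)² = 120.0420.
Posterior: Inv-Gamma(6.07 + 9/2, 15.01 + 120.0420/2) = Inv-Gamma(10.57, 75.03100).
Mode = β/(α+1) = 75.03100/11.57 = 6.4850.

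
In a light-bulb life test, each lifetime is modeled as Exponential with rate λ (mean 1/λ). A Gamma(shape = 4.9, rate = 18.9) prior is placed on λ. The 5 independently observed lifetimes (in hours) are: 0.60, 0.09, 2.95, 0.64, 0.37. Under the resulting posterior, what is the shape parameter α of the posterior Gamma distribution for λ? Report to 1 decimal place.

With a Gamma(shape α, rate β) prior on the exponential rate λ, the posterior after n observations with total T = Σxᵢ is Gamma(α+n, β+T).
Sum of observations T = 4.65 hours; n = 5.
Posterior: Gamma(4.9+5, 18.9+4.65) = Gamma(9.9, 23.55).
Posterior α = 9.9.

9.9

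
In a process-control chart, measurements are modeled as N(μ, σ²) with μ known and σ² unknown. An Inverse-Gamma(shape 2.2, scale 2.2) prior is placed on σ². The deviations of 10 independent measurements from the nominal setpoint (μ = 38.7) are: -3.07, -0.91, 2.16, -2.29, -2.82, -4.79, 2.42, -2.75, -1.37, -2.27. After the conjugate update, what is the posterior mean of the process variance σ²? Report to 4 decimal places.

6.1216

With known mean μ and an Inverse-Gamma(α, β) prior on σ², the Normal likelihood is conjugate: posterior is Inv-Gamma(α + n/2, β + Σ(xᵢ−μ)²/2).
Σ(xᵢ−μ)² = (-3.07)² + (-0.91)² + (2.16)² + (-2.29)² + (-2.82)² + (-4.79)² + (2.42)² + (-2.75)² + (-1.37)² + (-2.27)² = 71.5079.
Posterior: Inv-Gamma(2.2 + 10/2, 2.2 + 71.5079/2) = Inv-Gamma(7.20, 37.95395).
E[σ²|data] = β/(α−1) = 37.95395/6.20 = 6.1216.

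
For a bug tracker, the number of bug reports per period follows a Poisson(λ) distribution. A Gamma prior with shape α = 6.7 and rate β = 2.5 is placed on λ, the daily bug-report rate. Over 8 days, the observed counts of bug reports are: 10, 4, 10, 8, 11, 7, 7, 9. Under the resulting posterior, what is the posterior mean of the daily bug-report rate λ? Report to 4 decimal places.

6.9238

With a Gamma(shape α, rate β) prior, the Poisson likelihood is conjugate: the posterior is Gamma(α + ΣXᵢ, β + n).
Sum of counts S = 66 over n = 8 days.
Posterior: Gamma(α+S, β+n) = Gamma(6.7+66, 2.5+8) = Gamma(72.7, 10.5).
Posterior mean = α/β = 72.7/10.5 = 6.9238.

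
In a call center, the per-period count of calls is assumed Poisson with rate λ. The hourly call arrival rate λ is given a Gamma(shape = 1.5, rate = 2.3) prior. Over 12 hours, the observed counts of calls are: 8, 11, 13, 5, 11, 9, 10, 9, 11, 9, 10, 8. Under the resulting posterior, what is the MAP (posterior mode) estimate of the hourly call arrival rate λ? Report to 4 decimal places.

8.0070

With a Gamma(shape α, rate β) prior, the Poisson likelihood is conjugate: the posterior is Gamma(α + ΣXᵢ, β + n).
Sum of counts S = 114 over n = 12 hours.
Posterior: Gamma(α+S, β+n) = Gamma(1.5+114, 2.3+12) = Gamma(115.5, 14.3).
Mode of Gamma(α,β) for α≥1 is (α−1)/β = 114.5/14.3 = 8.0070.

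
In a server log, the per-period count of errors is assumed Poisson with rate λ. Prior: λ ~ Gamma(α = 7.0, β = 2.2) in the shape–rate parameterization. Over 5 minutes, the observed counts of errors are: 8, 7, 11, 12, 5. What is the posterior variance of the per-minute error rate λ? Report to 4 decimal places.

With a Gamma(shape α, rate β) prior, the Poisson likelihood is conjugate: the posterior is Gamma(α + ΣXᵢ, β + n).
Sum of counts S = 43 over n = 5 minutes.
Posterior: Gamma(α+S, β+n) = Gamma(7.0+43, 2.2+5) = Gamma(50.0, 7.2).
Var = α/β² = 50.0/7.2² = 0.9645.

0.9645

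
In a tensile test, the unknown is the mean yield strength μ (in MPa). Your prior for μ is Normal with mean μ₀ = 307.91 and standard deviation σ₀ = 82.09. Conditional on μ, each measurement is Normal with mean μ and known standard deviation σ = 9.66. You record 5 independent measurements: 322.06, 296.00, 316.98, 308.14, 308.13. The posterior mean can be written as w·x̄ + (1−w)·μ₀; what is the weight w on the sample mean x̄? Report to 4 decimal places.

For Normal data with known variance σ², a Normal(μ₀, σ₀²) prior on μ is conjugate. Posterior precision = 1/σ₀² + n/σ²; posterior mean is the precision-weighted average of μ₀ and x̄.
σ₀² = 82.09² = 6738.7681, σ² = 9.66² = 93.3156. Prior precision 1/σ₀² = 1/6738.7681; data precision n/σ² = 5/93.3156.
w = (n/σ²)/(1/σ₀² + n/σ²) = n·σ₀²/(σ² + n·σ₀²) = 5·6738.7681/(93.3156 + 5·6738.7681) = 33693.8405/33787.1561 = 0.9972.

0.9972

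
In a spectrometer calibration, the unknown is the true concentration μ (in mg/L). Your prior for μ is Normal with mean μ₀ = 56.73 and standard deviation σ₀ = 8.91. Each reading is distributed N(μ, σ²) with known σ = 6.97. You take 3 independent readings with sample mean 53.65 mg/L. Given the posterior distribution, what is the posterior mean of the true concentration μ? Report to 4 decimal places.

54.1718

For Normal data with known variance σ², a Normal(μ₀, σ₀²) prior on μ is conjugate. Posterior precision = 1/σ₀² + n/σ²; posterior mean is the precision-weighted average of μ₀ and x̄.
n·x̄ = 3·53.65 = 160.95.
σ₀² = 8.91² = 79.3881, σ² = 6.97² = 48.5809; σ² + n·σ₀² = 48.5809 + 3·79.3881 = 286.7452.
Posterior mean = (μ₀/σ₀² + n·x̄/σ²)/(1/σ₀² + n/σ²) = (σ²·μ₀ + σ₀²·n·x̄)/(σ² + n·σ₀²) = (48.5809·56.73 + 79.3881·160.95)/286.7452 = 15533.509152/286.7452 = 54.1718.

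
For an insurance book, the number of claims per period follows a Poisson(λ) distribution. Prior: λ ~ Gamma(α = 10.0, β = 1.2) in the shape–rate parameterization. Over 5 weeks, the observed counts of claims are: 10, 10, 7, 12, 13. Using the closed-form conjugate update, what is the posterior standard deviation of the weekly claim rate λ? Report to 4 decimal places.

1.2700

With a Gamma(shape α, rate β) prior, the Poisson likelihood is conjugate: the posterior is Gamma(α + ΣXᵢ, β + n).
Sum of counts S = 52 over n = 5 weeks.
Posterior: Gamma(α+S, β+n) = Gamma(10.0+52, 1.2+5) = Gamma(62.0, 6.2).
SD = √α/β = √62.0/6.2 = 1.2700.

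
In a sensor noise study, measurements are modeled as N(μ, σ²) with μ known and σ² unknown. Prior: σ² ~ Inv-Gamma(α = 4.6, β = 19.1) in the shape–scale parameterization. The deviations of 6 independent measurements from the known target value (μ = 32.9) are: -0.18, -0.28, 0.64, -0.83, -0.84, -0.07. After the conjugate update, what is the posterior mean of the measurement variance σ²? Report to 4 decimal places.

With known mean μ and an Inverse-Gamma(α, β) prior on σ², the Normal likelihood is conjugate: posterior is Inv-Gamma(α + n/2, β + Σ(xᵢ−μ)²/2).
Σ(xᵢ−μ)² = (-0.18)² + (-0.28)² + (0.64)² + (-0.83)² + (-0.84)² + (-0.07)² = 1.9198.
Posterior: Inv-Gamma(4.6 + 6/2, 19.1 + 1.9198/2) = Inv-Gamma(7.60, 20.05990).
E[σ²|data] = β/(α−1) = 20.05990/6.60 = 3.0394.

3.0394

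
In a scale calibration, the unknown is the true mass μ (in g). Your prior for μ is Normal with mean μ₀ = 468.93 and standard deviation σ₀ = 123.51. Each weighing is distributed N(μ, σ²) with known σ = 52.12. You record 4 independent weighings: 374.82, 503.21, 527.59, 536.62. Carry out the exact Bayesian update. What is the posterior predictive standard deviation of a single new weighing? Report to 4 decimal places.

58.0230

For Normal data with known variance σ², a Normal(μ₀, σ₀²) prior on μ is conjugate. Posterior precision = 1/σ₀² + n/σ²; posterior mean is the precision-weighted average of μ₀ and x̄.
σ₀² = 123.51² = 15254.7201, σ² = 52.12² = 2716.4944; σ² + n·σ₀² = 2716.4944 + 4·15254.7201 = 63735.3748.
Posterior precision = 1/σ₀² + n/σ² = 1/15254.7201 + 4/2716.4944 = (σ² + n·σ₀²)/(σ₀²σ²) = 63735.3748/(15254.7201·2716.4944); posterior variance σₙ² = σ₀²σ²/(σ² + n·σ₀²) = 15254.7201·2716.4944/63735.3748 = 650.178364.
Predictive variance for one new observation = σₙ² + σ² = 15254.7201·2716.4944/63735.3748 + 2716.4944 = σ²·(σ₀² + 63735.3748)/63735.3748 = 2716.4944·78990.0949/63735.3748 = 3366.672764; SD = √(2716.4944·78990.0949/63735.3748) = 58.0230.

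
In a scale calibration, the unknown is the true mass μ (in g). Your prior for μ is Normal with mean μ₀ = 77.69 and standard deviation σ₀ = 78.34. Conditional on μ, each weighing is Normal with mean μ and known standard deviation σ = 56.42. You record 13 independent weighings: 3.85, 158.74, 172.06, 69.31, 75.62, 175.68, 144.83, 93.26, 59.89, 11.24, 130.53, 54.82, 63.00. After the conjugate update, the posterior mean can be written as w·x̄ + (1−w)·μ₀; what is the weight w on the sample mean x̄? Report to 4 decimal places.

For Normal data with known variance σ², a Normal(μ₀, σ₀²) prior on μ is conjugate. Posterior precision = 1/σ₀² + n/σ²; posterior mean is the precision-weighted average of μ₀ and x̄.
σ₀² = 78.34² = 6137.1556, σ² = 56.42² = 3183.2164. Prior precision 1/σ₀² = 1/6137.1556; data precision n/σ² = 13/3183.2164.
w = (n/σ²)/(1/σ₀² + n/σ²) = n·σ₀²/(σ² + n·σ₀²) = 13·6137.1556/(3183.2164 + 13·6137.1556) = 79783.0228/82966.2392 = 0.9616.

0.9616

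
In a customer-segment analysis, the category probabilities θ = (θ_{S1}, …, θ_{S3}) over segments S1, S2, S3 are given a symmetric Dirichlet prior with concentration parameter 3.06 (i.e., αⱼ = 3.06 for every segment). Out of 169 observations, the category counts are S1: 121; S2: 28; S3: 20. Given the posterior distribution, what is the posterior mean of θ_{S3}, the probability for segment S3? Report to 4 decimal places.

0.1294

The Dirichlet prior is conjugate to the Multinomial likelihood: each posterior αⱼ = prior αⱼ + observed count nⱼ.
Posterior concentration: (124.06, 31.06, 23.06), total = 178.18.
E[θ_{S3}|data] = α_{S3}/Σα = 23.06/178.18 = 0.1294.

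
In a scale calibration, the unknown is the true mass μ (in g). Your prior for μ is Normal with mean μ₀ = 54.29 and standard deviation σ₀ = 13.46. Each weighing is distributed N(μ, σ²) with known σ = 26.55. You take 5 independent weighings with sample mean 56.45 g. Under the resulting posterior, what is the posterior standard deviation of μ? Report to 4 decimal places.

For Normal data with known variance σ², a Normal(μ₀, σ₀²) prior on μ is conjugate. Posterior precision = 1/σ₀² + n/σ²; posterior mean is the precision-weighted average of μ₀ and x̄.
σ₀² = 13.46² = 181.1716, σ² = 26.55² = 704.9025; σ² + n·σ₀² = 704.9025 + 5·181.1716 = 1610.7605.
Posterior precision = 1/σ₀² + n/σ² = 1/181.1716 + 5/704.9025 = (σ² + n·σ₀²)/(σ₀²σ²) = 1610.7605/(181.1716·704.9025); posterior variance σₙ² = σ₀²σ²/(σ² + n·σ₀²) = 181.1716·704.9025/1610.7605 = 79.284483.
Posterior SD = √σₙ² = √(181.1716·704.9025/1610.7605) = 8.9042.

8.9042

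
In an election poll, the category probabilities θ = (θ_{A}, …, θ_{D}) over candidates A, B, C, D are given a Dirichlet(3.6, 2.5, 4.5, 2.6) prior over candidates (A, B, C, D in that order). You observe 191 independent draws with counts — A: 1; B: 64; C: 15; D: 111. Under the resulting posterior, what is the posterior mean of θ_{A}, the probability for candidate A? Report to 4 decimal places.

0.0225

The Dirichlet prior is conjugate to the Multinomial likelihood: each posterior αⱼ = prior αⱼ + observed count nⱼ.
Posterior concentration: (4.6, 66.5, 19.5, 113.6), total = 204.2.
E[θ_{A}|data] = α_{A}/Σα = 4.6/204.2 = 0.0225.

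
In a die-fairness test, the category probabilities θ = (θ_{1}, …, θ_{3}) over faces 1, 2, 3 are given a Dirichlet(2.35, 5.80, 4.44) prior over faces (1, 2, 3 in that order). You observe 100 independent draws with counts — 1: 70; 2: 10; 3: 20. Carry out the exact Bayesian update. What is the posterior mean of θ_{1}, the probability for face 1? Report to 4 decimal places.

0.6426

The Dirichlet prior is conjugate to the Multinomial likelihood: each posterior αⱼ = prior αⱼ + observed count nⱼ.
Posterior concentration: (72.35, 15.80, 24.44), total = 112.59.
E[θ_{1}|data] = α_{1}/Σα = 72.35/112.59 = 0.6426.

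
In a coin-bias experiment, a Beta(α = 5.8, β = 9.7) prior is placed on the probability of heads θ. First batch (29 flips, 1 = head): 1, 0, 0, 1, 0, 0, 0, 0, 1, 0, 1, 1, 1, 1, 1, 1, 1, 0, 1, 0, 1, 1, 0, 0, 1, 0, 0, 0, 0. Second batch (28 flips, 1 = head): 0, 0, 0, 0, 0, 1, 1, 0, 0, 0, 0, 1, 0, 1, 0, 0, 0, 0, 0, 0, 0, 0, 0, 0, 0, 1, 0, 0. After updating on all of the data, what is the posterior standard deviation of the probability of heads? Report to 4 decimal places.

0.0553

The Beta prior is conjugate to a Binomial/Bernoulli likelihood; the update adds successes to α and failures to β.
After batch 1: Beta(5.8+14, 9.7+15) = Beta(19.8, 24.7).
After batch 2: Beta(19.8+5, 24.7+23) = Beta(24.8, 47.7).
Var = αβ/((α+β)²(α+β+1)) = 24.8·47.7/(72.5²·73.5) = 0.00306201; SD = √0.00306201 = 0.0553.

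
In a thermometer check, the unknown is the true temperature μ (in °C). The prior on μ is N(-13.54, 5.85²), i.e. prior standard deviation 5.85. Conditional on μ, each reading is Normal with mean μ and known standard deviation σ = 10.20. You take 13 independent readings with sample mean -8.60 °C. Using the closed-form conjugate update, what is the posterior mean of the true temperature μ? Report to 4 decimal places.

-9.5363

For Normal data with known variance σ², a Normal(μ₀, σ₀²) prior on μ is conjugate. Posterior precision = 1/σ₀² + n/σ²; posterior mean is the precision-weighted average of μ₀ and x̄.
n·x̄ = 13·(-8.60) = -111.8.
σ₀² = 5.85² = 34.2225, σ² = 10.20² = 104.04; σ² + n·σ₀² = 104.04 + 13·34.2225 = 548.9325.
Posterior mean = (μ₀/σ₀² + n·x̄/σ²)/(1/σ₀² + n/σ²) = (σ²·μ₀ + σ₀²·n·x̄)/(σ² + n·σ₀²) = (104.04·(-13.54) + 34.2225·(-111.8))/548.9325 = -5234.7771/548.9325 = -9.5363.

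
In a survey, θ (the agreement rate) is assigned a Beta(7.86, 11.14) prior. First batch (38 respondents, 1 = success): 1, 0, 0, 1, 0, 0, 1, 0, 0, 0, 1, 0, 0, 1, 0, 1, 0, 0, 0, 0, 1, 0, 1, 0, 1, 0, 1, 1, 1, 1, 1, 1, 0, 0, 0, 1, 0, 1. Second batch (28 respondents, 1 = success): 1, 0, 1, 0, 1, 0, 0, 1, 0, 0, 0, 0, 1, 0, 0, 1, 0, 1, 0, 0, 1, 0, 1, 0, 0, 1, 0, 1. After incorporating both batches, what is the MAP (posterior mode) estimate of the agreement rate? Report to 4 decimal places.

0.4200

The Beta prior is conjugate to a Binomial/Bernoulli likelihood; the update adds successes to α and failures to β.
After batch 1: Beta(7.86+17, 11.14+21) = Beta(24.86, 32.14).
After batch 2: Beta(24.86+11, 32.14+17) = Beta(35.86, 49.14).
Mode of Beta(a,b) for a,b>1 is (a−1)/(a+b−2) = 34.86/83.00 = 0.4200.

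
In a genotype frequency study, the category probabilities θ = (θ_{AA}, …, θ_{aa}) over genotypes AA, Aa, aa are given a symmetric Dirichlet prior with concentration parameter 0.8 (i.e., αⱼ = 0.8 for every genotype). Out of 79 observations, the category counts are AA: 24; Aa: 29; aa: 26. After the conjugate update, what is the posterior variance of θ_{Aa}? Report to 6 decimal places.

0.002816

The Dirichlet prior is conjugate to the Multinomial likelihood: each posterior αⱼ = prior αⱼ + observed count nⱼ.
Posterior concentration: (24.8, 29.8, 26.8), total = 81.4.
Var[θ_j] = α_j(Σα−α_j)/((Σα)²(Σα+1)) = 29.8·51.6/(81.4²·82.4) = 0.002816.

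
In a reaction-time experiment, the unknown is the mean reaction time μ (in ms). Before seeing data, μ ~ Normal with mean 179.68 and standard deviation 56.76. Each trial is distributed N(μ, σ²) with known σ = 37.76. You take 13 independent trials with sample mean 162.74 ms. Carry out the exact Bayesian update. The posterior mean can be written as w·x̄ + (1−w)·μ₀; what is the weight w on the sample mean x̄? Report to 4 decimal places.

For Normal data with known variance σ², a Normal(μ₀, σ₀²) prior on μ is conjugate. Posterior precision = 1/σ₀² + n/σ²; posterior mean is the precision-weighted average of μ₀ and x̄.
σ₀² = 56.76² = 3221.6976, σ² = 37.76² = 1425.8176. Prior precision 1/σ₀² = 1/3221.6976; data precision n/σ² = 13/1425.8176.
w = (n/σ²)/(1/σ₀² + n/σ²) = n·σ₀²/(σ² + n·σ₀²) = 13·3221.6976/(1425.8176 + 13·3221.6976) = 41882.0688/43307.8864 = 0.9671.

0.9671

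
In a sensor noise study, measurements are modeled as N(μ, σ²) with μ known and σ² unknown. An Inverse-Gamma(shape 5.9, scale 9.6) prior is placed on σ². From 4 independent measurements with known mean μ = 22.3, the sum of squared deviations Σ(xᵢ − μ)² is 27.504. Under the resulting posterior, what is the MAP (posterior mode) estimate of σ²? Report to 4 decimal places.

With known mean μ and an Inverse-Gamma(α, β) prior on σ², the Normal likelihood is conjugate: posterior is Inv-Gamma(α + n/2, β + Σ(xᵢ−μ)²/2).
Posterior: Inv-Gamma(5.9 + 4/2, 9.6 + 27.504/2) = Inv-Gamma(7.90, 23.3520).
Mode = β/(α+1) = 23.3520/8.90 = 2.6238.

2.6238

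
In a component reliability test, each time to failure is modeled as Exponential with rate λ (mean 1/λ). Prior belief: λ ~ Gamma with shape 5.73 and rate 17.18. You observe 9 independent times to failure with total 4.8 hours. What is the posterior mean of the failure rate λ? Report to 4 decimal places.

With a Gamma(shape α, rate β) prior on the exponential rate λ, the posterior after n observations with total T = Σxᵢ is Gamma(α+n, β+T).
Posterior: Gamma(5.73+9, 17.18+4.8) = Gamma(14.73, 21.98).
Posterior mean of λ = α/β = 14.73/21.98 = 0.6702.

0.6702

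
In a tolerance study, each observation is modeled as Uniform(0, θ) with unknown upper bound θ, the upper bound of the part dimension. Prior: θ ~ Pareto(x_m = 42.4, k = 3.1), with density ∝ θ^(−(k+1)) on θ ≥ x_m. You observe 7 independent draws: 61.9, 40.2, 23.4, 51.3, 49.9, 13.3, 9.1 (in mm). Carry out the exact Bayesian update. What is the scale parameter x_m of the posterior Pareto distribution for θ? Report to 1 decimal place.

61.9

A Pareto(scale x_m, shape k) prior on the upper bound θ of Uniform(0, θ) is conjugate: posterior is Pareto(max(x_m, max xᵢ), k + n).
Sample maximum = 61.9; prior scale x_m = 42.4 → posterior scale = max = 61.9.
Posterior shape = 3.1 + 7 = 10.1.
Posterior scale x_m = 61.9.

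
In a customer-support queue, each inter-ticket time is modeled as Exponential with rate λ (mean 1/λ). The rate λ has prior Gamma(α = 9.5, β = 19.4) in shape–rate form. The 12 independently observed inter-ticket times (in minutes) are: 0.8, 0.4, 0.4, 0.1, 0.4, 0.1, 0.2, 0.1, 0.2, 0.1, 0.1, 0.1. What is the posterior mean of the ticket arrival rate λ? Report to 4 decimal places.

0.9598

With a Gamma(shape α, rate β) prior on the exponential rate λ, the posterior after n observations with total T = Σxᵢ is Gamma(α+n, β+T).
Sum of observations T = 3.0 minutes; n = 12.
Posterior: Gamma(9.5+12, 19.4+3.0) = Gamma(21.5, 22.4).
Posterior mean of λ = α/β = 21.5/22.4 = 0.9598.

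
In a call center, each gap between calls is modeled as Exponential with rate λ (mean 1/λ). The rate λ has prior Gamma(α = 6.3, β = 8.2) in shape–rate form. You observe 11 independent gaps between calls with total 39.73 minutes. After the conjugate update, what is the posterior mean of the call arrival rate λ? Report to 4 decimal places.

0.3609

With a Gamma(shape α, rate β) prior on the exponential rate λ, the posterior after n observations with total T = Σxᵢ is Gamma(α+n, β+T).
Posterior: Gamma(6.3+11, 8.2+39.73) = Gamma(17.3, 47.93).
Posterior mean of λ = α/β = 17.3/47.93 = 0.3609.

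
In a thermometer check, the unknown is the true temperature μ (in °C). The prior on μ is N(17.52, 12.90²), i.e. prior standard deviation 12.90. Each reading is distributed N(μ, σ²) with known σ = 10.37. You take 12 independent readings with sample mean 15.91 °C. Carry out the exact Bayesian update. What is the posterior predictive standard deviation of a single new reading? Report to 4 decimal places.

10.7722

For Normal data with known variance σ², a Normal(μ₀, σ₀²) prior on μ is conjugate. Posterior precision = 1/σ₀² + n/σ²; posterior mean is the precision-weighted average of μ₀ and x̄.
σ₀² = 12.90² = 166.41, σ² = 10.37² = 107.5369; σ² + n·σ₀² = 107.5369 + 12·166.41 = 2104.4569.
Posterior precision = 1/σ₀² + n/σ² = 1/166.41 + 12/107.5369 = (σ² + n·σ₀²)/(σ₀²σ²) = 2104.4569/(166.41·107.5369); posterior variance σₙ² = σ₀²σ²/(σ² + n·σ₀²) = 166.41·107.5369/2104.4569 = 8.503484.
Predictive variance for one new observation = σₙ² + σ² = 166.41·107.5369/2104.4569 + 107.5369 = σ²·(σ₀² + 2104.4569)/2104.4569 = 107.5369·2270.8669/2104.4569 = 116.040384; SD = √(107.5369·2270.8669/2104.4569) = 10.7722.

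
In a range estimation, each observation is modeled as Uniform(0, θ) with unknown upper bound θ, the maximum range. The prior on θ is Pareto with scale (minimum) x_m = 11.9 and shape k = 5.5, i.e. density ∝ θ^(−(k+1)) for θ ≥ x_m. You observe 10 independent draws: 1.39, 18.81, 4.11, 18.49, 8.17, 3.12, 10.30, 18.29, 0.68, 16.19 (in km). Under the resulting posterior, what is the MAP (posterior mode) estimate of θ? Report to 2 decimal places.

A Pareto(scale x_m, shape k) prior on the upper bound θ of Uniform(0, θ) is conjugate: posterior is Pareto(max(x_m, max xᵢ), k + n).
Sample maximum = 18.81; prior scale x_m = 11.9 → posterior scale = max = 18.81.
Posterior shape = 5.5 + 10 = 15.5.
The Pareto density is decreasing on [x_m, ∞), so the mode is x_m = 18.81.

18.81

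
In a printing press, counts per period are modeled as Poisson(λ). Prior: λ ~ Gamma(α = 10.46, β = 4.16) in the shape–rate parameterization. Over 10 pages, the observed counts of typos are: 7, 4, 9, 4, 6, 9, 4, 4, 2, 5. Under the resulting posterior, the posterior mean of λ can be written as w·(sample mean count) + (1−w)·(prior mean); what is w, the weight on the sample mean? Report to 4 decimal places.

With a Gamma(shape α, rate β) prior, the Poisson likelihood is conjugate: the posterior is Gamma(α + ΣXᵢ, β + n).
Posterior mean = (α₀+S)/(β₀+n) = [n/(β₀+n)]·(S/n) + [β₀/(β₀+n)]·(α₀/β₀), so only n and β₀ enter the weight.
Weight on data w = n/(β₀+n) = 10/(4.16+10) = 10/14.16 = 0.7062.

0.7062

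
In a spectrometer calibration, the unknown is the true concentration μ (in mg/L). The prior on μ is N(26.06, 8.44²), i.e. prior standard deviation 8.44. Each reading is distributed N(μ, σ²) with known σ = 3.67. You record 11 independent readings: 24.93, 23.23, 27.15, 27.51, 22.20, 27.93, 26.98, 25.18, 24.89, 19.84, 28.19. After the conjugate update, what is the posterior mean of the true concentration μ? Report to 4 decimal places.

25.2887

For Normal data with known variance σ², a Normal(μ₀, σ₀²) prior on μ is conjugate. Posterior precision = 1/σ₀² + n/σ²; posterior mean is the precision-weighted average of μ₀ and x̄.
Σxᵢ = 24.93 + 23.23 + 27.15 + 27.51 + 22.20 + 27.93 + 26.98 + 25.18 + 24.89 + 19.84 + 28.19 = 278.03, so n·x̄ = 278.03.
σ₀² = 8.44² = 71.2336, σ² = 3.67² = 13.4689; σ² + n·σ₀² = 13.4689 + 11·71.2336 = 797.0385.
Posterior mean = (μ₀/σ₀² + n·x̄/σ²)/(1/σ₀² + n/σ²) = (σ²·μ₀ + σ₀²·n·x̄)/(σ² + n·σ₀²) = (13.4689·26.06 + 71.2336·278.03)/797.0385 = 20156.077342/797.0385 = 25.2887.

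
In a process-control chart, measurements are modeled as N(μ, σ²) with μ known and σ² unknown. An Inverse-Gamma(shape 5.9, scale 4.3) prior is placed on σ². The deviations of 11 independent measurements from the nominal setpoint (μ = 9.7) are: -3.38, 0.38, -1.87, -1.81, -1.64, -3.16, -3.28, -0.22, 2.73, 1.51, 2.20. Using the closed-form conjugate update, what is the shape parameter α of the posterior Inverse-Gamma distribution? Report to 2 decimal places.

11.40

With known mean μ and an Inverse-Gamma(α, β) prior on σ², the Normal likelihood is conjugate: posterior is Inv-Gamma(α + n/2, β + Σ(xᵢ−μ)²/2).
Σ(xᵢ−μ)² = (-3.38)² + (0.38)² + (-1.87)² + (-1.81)² + (-1.64)² + (-3.16)² + (-3.28)² + (-0.22)² + (2.73)² + (1.51)² + (2.20)² = 56.3968.
Posterior: Inv-Gamma(5.9 + 11/2, 4.3 + 56.3968/2) = Inv-Gamma(11.40, 32.49840).
Posterior α = 11.40.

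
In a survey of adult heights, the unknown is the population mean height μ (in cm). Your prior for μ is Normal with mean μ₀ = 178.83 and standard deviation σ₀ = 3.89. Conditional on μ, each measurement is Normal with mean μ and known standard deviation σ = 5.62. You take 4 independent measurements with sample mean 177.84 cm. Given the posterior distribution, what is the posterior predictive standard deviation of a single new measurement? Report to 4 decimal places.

6.0641

For Normal data with known variance σ², a Normal(μ₀, σ₀²) prior on μ is conjugate. Posterior precision = 1/σ₀² + n/σ²; posterior mean is the precision-weighted average of μ₀ and x̄.
σ₀² = 3.89² = 15.1321, σ² = 5.62² = 31.5844; σ² + n·σ₀² = 31.5844 + 4·15.1321 = 92.1128.
Posterior precision = 1/σ₀² + n/σ² = 1/15.1321 + 4/31.5844 = (σ² + n·σ₀²)/(σ₀²σ²) = 92.1128/(15.1321·31.5844); posterior variance σₙ² = σ₀²σ²/(σ² + n·σ₀²) = 15.1321·31.5844/92.1128 = 5.188620.
Predictive variance for one new observation = σₙ² + σ² = 15.1321·31.5844/92.1128 + 31.5844 = σ²·(σ₀² + 92.1128)/92.1128 = 31.5844·107.2449/92.1128 = 36.773020; SD = √(31.5844·107.2449/92.1128) = 6.0641.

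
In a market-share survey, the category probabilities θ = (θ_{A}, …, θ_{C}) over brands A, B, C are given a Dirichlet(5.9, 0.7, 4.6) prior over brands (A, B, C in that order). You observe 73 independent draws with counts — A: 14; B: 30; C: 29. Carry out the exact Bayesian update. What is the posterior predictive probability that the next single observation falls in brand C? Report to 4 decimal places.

The Dirichlet prior is conjugate to the Multinomial likelihood: each posterior αⱼ = prior αⱼ + observed count nⱼ.
Posterior concentration: (19.9, 30.7, 33.6), total = 84.2.
P(next = C | data) = α_{C}/Σα = 0.3990.

0.3990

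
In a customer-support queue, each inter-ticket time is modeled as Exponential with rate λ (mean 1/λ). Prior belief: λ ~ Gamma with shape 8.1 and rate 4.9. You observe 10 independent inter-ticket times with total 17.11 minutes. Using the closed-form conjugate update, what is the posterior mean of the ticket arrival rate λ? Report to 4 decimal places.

0.8224

With a Gamma(shape α, rate β) prior on the exponential rate λ, the posterior after n observations with total T = Σxᵢ is Gamma(α+n, β+T).
Posterior: Gamma(8.1+10, 4.9+17.11) = Gamma(18.1, 22.01).
Posterior mean of λ = α/β = 18.1/22.01 = 0.8224.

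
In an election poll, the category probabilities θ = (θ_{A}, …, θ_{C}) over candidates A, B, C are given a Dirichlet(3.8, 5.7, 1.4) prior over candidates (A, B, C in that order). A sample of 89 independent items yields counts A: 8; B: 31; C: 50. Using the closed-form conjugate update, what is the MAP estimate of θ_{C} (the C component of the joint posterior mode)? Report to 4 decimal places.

0.5201

The Dirichlet prior is conjugate to the Multinomial likelihood: each posterior αⱼ = prior αⱼ + observed count nⱼ.
Posterior concentration: (11.8, 36.7, 51.4), total = 99.9.
Joint mode component: (α_{C}−1)/(Σα−K) = 50.4/96.9 = 0.5201.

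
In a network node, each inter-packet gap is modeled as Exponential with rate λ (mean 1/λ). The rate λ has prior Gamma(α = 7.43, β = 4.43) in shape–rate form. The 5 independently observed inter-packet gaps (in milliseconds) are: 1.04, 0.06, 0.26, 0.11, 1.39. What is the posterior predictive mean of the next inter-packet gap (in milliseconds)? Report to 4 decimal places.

With a Gamma(shape α, rate β) prior on the exponential rate λ, the posterior after n observations with total T = Σxᵢ is Gamma(α+n, β+T).
Sum of observations T = 2.86 milliseconds; n = 5.
Posterior: Gamma(7.43+5, 4.43+2.86) = Gamma(12.43, 7.29).
The predictive distribution for the next observation is Lomax; its mean is β/(α−1) = 7.29/11.43 = 0.6378.

0.6378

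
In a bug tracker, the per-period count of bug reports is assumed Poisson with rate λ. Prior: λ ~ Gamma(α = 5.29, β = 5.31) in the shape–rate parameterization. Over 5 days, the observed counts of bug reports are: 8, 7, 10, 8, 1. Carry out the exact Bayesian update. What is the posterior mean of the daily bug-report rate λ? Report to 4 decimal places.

With a Gamma(shape α, rate β) prior, the Poisson likelihood is conjugate: the posterior is Gamma(α + ΣXᵢ, β + n).
Sum of counts S = 34 over n = 5 days.
Posterior: Gamma(α+S, β+n) = Gamma(5.29+34, 5.31+5) = Gamma(39.29, 10.31).
Posterior mean = α/β = 39.29/10.31 = 3.8109.

3.8109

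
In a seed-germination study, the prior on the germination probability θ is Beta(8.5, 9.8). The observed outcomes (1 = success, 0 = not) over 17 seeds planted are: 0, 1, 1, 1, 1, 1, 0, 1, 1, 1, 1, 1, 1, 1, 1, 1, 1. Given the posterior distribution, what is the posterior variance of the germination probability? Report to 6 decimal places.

0.006130

The Beta prior is conjugate to a Binomial/Bernoulli likelihood; the update adds successes to α and failures to β.
Posterior: Beta(α+k, β+n−k) = Beta(8.5+15, 9.8+2) = Beta(23.5, 11.8).
Var = αβ/((α+β)²(α+β+1)) = 23.5·11.8/(35.3²·36.3) = 0.006130.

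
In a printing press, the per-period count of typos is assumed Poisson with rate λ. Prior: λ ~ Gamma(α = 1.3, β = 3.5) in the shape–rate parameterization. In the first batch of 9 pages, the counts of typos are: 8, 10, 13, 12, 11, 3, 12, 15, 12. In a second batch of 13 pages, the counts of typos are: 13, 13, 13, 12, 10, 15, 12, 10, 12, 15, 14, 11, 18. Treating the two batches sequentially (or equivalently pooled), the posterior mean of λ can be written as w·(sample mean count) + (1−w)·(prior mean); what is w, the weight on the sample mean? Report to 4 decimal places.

With a Gamma(shape α, rate β) prior, the Poisson likelihood is conjugate: the posterior is Gamma(α + ΣXᵢ, β + n).
Total number of pages: n = 9 + 13 = 22.
Posterior mean = (α₀+S)/(β₀+n) = [n/(β₀+n)]·(S/n) + [β₀/(β₀+n)]·(α₀/β₀), so only n and β₀ enter the weight.
Weight on data w = n/(β₀+n) = 22/(3.5+22) = 22/25.5 = 0.8627.

0.8627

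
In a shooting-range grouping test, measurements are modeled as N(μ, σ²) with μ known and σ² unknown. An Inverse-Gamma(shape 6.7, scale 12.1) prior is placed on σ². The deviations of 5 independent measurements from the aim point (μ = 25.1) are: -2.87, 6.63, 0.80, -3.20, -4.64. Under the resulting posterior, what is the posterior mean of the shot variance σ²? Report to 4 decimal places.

6.6344

With known mean μ and an Inverse-Gamma(α, β) prior on σ², the Normal likelihood is conjugate: posterior is Inv-Gamma(α + n/2, β + Σ(xᵢ−μ)²/2).
Σ(xᵢ−μ)² = (-2.87)² + (6.63)² + (0.80)² + (-3.20)² + (-4.64)² = 84.6034.
Posterior: Inv-Gamma(6.7 + 5/2, 12.1 + 84.6034/2) = Inv-Gamma(9.20, 54.40170).
E[σ²|data] = β/(α−1) = 54.40170/8.20 = 6.6344.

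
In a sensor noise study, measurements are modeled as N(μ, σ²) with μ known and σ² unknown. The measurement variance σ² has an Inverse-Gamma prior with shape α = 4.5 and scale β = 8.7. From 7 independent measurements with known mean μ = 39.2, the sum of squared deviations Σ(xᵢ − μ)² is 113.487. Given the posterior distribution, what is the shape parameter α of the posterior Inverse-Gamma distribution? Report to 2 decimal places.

With known mean μ and an Inverse-Gamma(α, β) prior on σ², the Normal likelihood is conjugate: posterior is Inv-Gamma(α + n/2, β + Σ(xᵢ−μ)²/2).
Posterior: Inv-Gamma(4.5 + 7/2, 8.7 + 113.487/2) = Inv-Gamma(8.00, 65.4435).
Posterior α = 8.00.

8.00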